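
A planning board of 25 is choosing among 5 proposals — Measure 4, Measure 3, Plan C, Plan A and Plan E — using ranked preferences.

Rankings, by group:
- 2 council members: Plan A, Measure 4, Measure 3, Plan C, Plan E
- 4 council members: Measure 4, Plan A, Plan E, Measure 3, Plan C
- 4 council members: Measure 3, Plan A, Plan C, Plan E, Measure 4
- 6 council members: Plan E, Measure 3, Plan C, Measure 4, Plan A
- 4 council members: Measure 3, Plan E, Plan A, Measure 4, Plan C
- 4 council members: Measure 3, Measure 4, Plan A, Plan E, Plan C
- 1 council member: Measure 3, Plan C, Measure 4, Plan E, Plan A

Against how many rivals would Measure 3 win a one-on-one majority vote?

Measure 3 against each rival (25 council members):
Measure 3 vs Measure 4: Measure 3 preferred on 4+6+4+4+1 = 19 ballots; Measure 3 wins 19–6.
Measure 3 vs Plan C: 25 to 0, Measure 3.
Measure 3 vs Plan A: Measure 3 preferred on 4+6+4+4+1 = 19 ballots; Measure 3 wins 19–6.
Measure 3 vs Plan E: Measure 3, 15–10.
Measure 3 beats Measure 4, Plan C, Plan A, Plan E — 4 pairwise wins.

4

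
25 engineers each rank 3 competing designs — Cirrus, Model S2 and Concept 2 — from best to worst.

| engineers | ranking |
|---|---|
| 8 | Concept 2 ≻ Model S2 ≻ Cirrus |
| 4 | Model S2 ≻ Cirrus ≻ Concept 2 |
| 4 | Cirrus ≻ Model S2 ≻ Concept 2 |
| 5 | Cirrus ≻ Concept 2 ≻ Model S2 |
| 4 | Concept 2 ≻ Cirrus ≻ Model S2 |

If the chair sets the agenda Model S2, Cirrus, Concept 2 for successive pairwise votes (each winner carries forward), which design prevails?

Round 1: Model S2 vs Cirrus — 12–13, Cirrus advances.
Round 2: Cirrus vs Concept 2 — 13–12, Cirrus advances.
The agenda winner is Cirrus.

Cirrus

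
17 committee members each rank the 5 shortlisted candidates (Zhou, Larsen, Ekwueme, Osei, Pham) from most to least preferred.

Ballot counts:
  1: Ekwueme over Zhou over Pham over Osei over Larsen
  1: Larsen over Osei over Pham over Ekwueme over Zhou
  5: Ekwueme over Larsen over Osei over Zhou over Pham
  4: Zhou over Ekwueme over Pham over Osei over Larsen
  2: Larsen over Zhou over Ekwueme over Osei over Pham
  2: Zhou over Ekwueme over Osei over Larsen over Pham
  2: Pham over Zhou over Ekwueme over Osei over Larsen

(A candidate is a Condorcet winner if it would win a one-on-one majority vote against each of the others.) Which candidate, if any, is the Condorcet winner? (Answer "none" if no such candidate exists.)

Zhou

Pairwise majorities:
Zhou vs Larsen: Zhou is ranked higher on 1+4+2+2 = 9 ballots, Larsen on 8. Zhou wins 9–8.
Zhou vs Ekwueme: Zhou is ranked higher on 4+2+2+2 = 10 ballots, Ekwueme on 7. Zhou wins 10–7.
Zhou vs Osei: Zhou, 11–6.
Zhou vs Pham: 14 to 3, Zhou.
Larsen vs Ekwueme: Larsen preferred on 1+2 = 3 ballots; Ekwueme wins 14–3.
Larsen vs Osei: Osei, 9–8.
Larsen vs Pham: 10 to 7, Larsen.
Ekwueme vs Osei: Ekwueme wins 16–1.
Ekwueme vs Pham: 14 to 3, Ekwueme.
Osei–Pham: Osei 10–7.
Only Zhou has no losses; Zhou is the Condorcet winner.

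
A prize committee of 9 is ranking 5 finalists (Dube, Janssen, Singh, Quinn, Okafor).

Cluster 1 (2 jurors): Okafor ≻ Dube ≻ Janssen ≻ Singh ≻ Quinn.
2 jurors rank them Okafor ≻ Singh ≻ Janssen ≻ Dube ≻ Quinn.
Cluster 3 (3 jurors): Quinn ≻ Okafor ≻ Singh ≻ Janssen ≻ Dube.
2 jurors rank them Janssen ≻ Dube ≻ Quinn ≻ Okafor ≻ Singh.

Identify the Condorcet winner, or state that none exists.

Head-to-head results (9 jurors):
Dube–Janssen: Janssen 7–2.
Dube vs Singh: Singh, 5–4.
Dube vs Quinn: Dube wins 6–3.
Dube vs Okafor: Okafor wins 7–2.
Janssen–Singh: Singh 5–4.
Janssen vs Quinn: Janssen wins 6–3.
Janssen vs Okafor: Okafor, 7–2.
Singh–Quinn: Quinn 5–4.
Singh–Okafor: Okafor 9–0.
Quinn vs Okafor: Quinn wins 5–4.
Every nominee loses at least once (Dube loses to Janssen; Janssen loses to Singh; Singh loses to Quinn; Quinn loses to Dube; Okafor loses to Quinn). The majority relation contains the cycle Dube → Quinn → Singh → Dube, so there is no Condorcet winner.

none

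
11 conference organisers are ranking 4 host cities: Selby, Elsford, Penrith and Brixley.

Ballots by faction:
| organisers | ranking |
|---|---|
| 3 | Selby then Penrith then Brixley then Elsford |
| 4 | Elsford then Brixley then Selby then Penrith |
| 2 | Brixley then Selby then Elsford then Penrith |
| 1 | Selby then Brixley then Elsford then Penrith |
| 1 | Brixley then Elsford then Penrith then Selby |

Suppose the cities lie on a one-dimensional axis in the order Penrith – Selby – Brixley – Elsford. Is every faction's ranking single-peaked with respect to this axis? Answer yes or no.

Axis positions: Penrith=1, Selby=2, Brixley=3, Elsford=4.
Faction 1 (peak Selby at position 2): ranking walks positions 2-1-3-4, expanding outward from the peak — single-peaked.
Faction 2 (peak Elsford at position 4): ranking walks positions 4-3-2-1, expanding outward from the peak — single-peaked.
Faction 3 (peak Brixley at position 3): ranking walks positions 3-2-4-1, expanding outward from the peak — single-peaked.
Faction 4 (peak Selby at position 2): ranking walks positions 2-3-4-1, expanding outward from the peak — single-peaked.
Faction 5: ranking walks positions 3-4-1-2; Penrith is ranked above Selby even though Selby lies between Penrith and the peak Brixley on the axis — preferences dip and rise again. Not single-peaked.
Faction 5 violates single-peakedness, so the profile is not single-peaked on this axis.

no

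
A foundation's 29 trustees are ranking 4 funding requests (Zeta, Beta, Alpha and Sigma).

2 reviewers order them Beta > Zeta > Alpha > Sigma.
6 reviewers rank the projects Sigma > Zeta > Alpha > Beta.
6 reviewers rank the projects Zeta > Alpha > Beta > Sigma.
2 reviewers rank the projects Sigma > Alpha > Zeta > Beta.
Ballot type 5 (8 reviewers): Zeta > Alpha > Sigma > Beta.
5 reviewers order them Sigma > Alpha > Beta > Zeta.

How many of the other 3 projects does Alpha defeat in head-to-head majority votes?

Alpha against each rival (29 reviewers):
Alpha vs Zeta: 7 to 22, Zeta.
Alpha vs Beta: Alpha wins 27–2.
Alpha vs Sigma: 2+6+8 = 16 for Alpha, 13 for Sigma — Alpha by 16–13.
Alpha beats Beta, Sigma; loses to Zeta — 2 pairwise wins.

2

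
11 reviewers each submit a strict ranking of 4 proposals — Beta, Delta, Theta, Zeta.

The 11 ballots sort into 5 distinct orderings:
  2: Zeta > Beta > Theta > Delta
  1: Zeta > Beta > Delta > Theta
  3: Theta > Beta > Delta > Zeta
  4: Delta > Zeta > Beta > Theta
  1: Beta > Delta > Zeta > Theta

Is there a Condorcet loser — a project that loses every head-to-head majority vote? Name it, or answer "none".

Theta

Head-to-head results (11 reviewers):
Beta vs Delta: Beta is ranked higher on 2+1+3+1 = 7 ballots, Delta on 4. Beta wins 7–4.
Beta vs Theta: Beta is ranked higher on 2+1+4+1 = 8 ballots, Theta on 3. Beta wins 8–3.
Beta vs Zeta: 4 to 7, Zeta.
Delta vs Theta: Delta wins 6–5.
Delta vs Zeta: Delta wins 8–3.
Theta vs Zeta: Zeta, 8–3.
Theta is beaten in every head-to-head and is the Condorcet loser.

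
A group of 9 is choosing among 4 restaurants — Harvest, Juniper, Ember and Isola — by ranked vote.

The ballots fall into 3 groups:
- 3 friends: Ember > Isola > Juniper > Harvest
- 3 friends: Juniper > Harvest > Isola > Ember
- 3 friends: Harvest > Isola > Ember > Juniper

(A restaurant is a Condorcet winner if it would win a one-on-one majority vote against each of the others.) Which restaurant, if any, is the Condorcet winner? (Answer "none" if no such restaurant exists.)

none

Pairwise majorities:
Harvest vs Juniper: 3 to 6, Juniper.
Harvest–Ember: Harvest 6–3.
Harvest vs Isola: 3+3 = 6 for Harvest, 3 for Isola — Harvest by 6–3.
Juniper vs Ember: 3 for Juniper, 6 for Ember — Ember by 6–3.
Juniper vs Isola: 3 to 6, Isola.
Ember vs Isola: Isola wins 6–3.
Each restaurant drops at least one matchup (Harvest loses to Juniper; Juniper loses to Ember; Ember loses to Harvest; Isola loses to Harvest); the cycle Harvest > Ember > Juniper > Harvest rules out a Condorcet winner.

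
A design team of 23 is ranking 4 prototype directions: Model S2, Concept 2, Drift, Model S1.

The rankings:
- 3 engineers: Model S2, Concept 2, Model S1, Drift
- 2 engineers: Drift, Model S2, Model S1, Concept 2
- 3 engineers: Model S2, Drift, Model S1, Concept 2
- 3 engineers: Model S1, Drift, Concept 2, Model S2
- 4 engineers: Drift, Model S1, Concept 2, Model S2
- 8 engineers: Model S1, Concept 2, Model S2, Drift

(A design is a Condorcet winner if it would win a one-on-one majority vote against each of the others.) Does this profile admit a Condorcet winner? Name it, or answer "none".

Check each pair by majority over 23 ballots:
Model S2 vs Concept 2: Concept 2 wins 15–8.
Model S2 vs Drift: Model S2, 14–9.
Model S2 vs Model S1: Model S1, 15–8.
Concept 2 vs Drift: Drift, 12–11.
Concept 2 vs Model S1: Model S1 wins 20–3.
Drift–Model S1: Model S1 14–9.
Model S1 defeats every rival head-to-head and is the Condorcet winner.

Model S1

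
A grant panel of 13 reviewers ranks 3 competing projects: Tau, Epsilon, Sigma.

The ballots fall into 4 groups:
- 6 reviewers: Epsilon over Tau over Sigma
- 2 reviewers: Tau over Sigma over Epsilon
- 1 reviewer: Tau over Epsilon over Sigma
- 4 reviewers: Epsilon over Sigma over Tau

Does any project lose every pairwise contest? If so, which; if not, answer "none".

Sigma

Pairwise majorities:
Tau–Epsilon: Epsilon 10–3.
Tau–Sigma: Tau 9–4.
Epsilon vs Sigma: Epsilon wins 11–2.
Sigma loses to every other project — it is the Condorcet loser.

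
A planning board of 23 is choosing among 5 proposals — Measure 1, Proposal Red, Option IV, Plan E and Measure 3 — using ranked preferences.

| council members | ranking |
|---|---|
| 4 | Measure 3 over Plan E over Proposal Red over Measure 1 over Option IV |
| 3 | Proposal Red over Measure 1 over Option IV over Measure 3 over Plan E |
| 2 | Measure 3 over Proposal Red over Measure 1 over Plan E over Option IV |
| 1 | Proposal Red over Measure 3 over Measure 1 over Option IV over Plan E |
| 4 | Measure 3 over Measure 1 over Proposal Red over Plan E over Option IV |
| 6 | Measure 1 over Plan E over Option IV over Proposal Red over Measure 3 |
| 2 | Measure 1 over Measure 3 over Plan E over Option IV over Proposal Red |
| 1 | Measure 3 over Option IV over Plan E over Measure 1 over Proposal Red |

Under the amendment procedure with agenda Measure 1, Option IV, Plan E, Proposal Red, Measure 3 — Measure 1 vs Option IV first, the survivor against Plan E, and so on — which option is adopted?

Measure 3

Round 1: Measure 1 vs Option IV — 22–1, Measure 1 advances.
Round 2: Measure 1 vs Plan E — 18–5, Measure 1 advances.
Round 3: Measure 1 vs Proposal Red — 13–10, Measure 1 advances.
Round 4: Measure 1 vs Measure 3 — 11–12, Measure 3 advances.
The agenda winner is Measure 3.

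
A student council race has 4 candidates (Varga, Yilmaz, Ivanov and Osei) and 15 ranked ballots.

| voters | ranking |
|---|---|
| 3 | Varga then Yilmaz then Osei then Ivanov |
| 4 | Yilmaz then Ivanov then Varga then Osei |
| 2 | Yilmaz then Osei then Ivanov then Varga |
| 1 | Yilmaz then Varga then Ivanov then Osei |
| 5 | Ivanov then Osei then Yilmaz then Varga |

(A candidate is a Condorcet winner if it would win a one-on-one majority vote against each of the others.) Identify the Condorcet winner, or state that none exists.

Pairwise majorities:
Varga vs Yilmaz: Yilmaz wins 12–3.
Varga vs Ivanov: Ivanov wins 11–4.
Varga–Osei: Varga 8–7.
Yilmaz–Ivanov: Yilmaz 10–5.
Yilmaz vs Osei: Yilmaz, 10–5.
Ivanov–Osei: Ivanov 10–5.
Yilmaz wins every pairwise contest, so Yilmaz is the Condorcet winner.

Yilmaz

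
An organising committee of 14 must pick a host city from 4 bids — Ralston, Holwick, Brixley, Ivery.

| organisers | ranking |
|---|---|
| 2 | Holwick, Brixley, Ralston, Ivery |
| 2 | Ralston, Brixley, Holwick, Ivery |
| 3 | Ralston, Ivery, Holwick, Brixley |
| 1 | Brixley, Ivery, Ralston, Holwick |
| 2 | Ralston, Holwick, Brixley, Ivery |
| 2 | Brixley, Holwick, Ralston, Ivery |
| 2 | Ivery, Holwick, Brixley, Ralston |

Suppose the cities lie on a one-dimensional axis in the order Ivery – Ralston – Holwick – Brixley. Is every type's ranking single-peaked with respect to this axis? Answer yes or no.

Axis positions: Ivery=1, Ralston=2, Holwick=3, Brixley=4.
Type 1 (peak Holwick at position 3): ranking walks positions 3-4-2-1, expanding outward from the peak — single-peaked.
Type 2: ranking walks positions 2-4-3-1; Brixley is ranked above Holwick even though Holwick lies between Brixley and the peak Ralston on the axis — preferences dip and rise again. Not single-peaked.
Type 3 (peak Ralston at position 2): ranking walks positions 2-1-3-4, expanding outward from the peak — single-peaked.
Type 4: ranking walks positions 4-1-2-3; Ivery is ranked above Holwick even though Holwick lies between Ivery and the peak Brixley on the axis — preferences dip and rise again. Not single-peaked.
Type 5 (peak Ralston at position 2): ranking walks positions 2-3-4-1, expanding outward from the peak — single-peaked.
Type 6 (peak Brixley at position 4): ranking walks positions 4-3-2-1, expanding outward from the peak — single-peaked.
Type 7: ranking walks positions 1-3-4-2; Holwick is ranked above Ralston even though Ralston lies between Holwick and the peak Ivery on the axis — preferences dip and rise again. Not single-peaked.
Type 2 violates single-peakedness, so the profile is not single-peaked on this axis.

no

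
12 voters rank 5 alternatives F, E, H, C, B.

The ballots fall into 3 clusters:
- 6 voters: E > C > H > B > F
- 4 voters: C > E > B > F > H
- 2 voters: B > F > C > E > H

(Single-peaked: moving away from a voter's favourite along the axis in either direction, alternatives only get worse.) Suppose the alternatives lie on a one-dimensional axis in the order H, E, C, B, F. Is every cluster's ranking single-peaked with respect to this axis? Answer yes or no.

Axis positions: H=1, E=2, C=3, B=4, F=5.
Cluster 1 (peak E at position 2): ranking walks positions 2-3-1-4-5, expanding outward from the peak — single-peaked.
Cluster 2 (peak C at position 3): ranking walks positions 3-2-4-5-1, expanding outward from the peak — single-peaked.
Cluster 3 (peak B at position 4): ranking walks positions 4-5-3-2-1, expanding outward from the peak — single-peaked.
Every ranking is single-peaked on this axis.

yes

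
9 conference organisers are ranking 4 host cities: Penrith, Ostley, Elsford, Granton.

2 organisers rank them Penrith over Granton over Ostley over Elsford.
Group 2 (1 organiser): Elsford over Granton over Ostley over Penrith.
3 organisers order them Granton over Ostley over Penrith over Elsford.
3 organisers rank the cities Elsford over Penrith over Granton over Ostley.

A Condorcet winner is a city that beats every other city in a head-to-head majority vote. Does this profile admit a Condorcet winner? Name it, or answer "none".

Penrith

Head-to-head results (9 organisers):
Penrith vs Ostley: Penrith, 5–4.
Penrith–Elsford: Penrith 5–4.
Penrith vs Granton: Penrith, 5–4.
Ostley vs Elsford: Ostley wins 5–4.
Ostley vs Granton: Granton, 9–0.
Elsford vs Granton: Granton wins 5–4.
Only Penrith has no losses; Penrith is the Condorcet winner.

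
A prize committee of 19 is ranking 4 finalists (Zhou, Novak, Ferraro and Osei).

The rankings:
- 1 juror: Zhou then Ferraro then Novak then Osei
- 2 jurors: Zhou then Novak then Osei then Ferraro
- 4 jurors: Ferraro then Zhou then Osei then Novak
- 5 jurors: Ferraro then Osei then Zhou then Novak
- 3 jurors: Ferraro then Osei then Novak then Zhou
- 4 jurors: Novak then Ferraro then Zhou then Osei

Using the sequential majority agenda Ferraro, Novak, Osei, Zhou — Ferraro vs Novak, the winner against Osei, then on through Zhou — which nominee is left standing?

Ferraro

Round 1: Ferraro vs Novak — 13–6, Ferraro advances.
Round 2: Ferraro vs Osei — 17–2, Ferraro advances.
Round 3: Ferraro vs Zhou — 16–3, Ferraro advances.
Ferraro survives the agenda.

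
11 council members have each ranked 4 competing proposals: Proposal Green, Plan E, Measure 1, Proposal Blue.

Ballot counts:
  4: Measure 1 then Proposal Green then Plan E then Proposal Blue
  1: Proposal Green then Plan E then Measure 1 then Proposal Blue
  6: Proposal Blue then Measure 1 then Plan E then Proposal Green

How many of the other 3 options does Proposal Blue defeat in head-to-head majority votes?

Proposal Blue against each rival (11 council members):
Proposal Blue vs Proposal Green: Proposal Blue is ranked higher on 6 ballots, Proposal Green on 5. Proposal Blue wins 6–5.
Proposal Blue vs Plan E: Proposal Blue is ranked higher on 6 ballots, Plan E on 5. Proposal Blue wins 6–5.
Proposal Blue vs Measure 1: Proposal Blue preferred on 6 ballots; Proposal Blue wins 6–5.
Proposal Blue beats Proposal Green, Plan E, Measure 1 — 3 pairwise wins.

3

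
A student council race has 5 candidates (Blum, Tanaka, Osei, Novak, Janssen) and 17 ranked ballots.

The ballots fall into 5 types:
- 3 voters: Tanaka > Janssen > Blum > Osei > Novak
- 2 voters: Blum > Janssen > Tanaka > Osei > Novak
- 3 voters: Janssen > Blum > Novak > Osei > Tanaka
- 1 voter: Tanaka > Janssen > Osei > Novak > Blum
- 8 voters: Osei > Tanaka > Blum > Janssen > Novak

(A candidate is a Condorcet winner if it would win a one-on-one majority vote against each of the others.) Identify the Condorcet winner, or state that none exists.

Pairwise majorities:
Blum vs Tanaka: 2+3 = 5 for Blum, 12 for Tanaka — Tanaka by 12–5.
Blum vs Osei: 8 to 9, Osei.
Blum vs Novak: Blum is ranked higher on 3+2+3+8 = 16 ballots, Novak on 1. Blum wins 16–1.
Blum vs Janssen: 2+8 = 10 for Blum, 7 for Janssen — Blum by 10–7.
Tanaka vs Osei: Tanaka preferred on 3+2+1 = 6 ballots; Osei wins 11–6.
Tanaka vs Novak: Tanaka is ranked higher on 3+2+1+8 = 14 ballots, Novak on 3. Tanaka wins 14–3.
Tanaka vs Janssen: Tanaka preferred on 3+1+8 = 12 ballots; Tanaka wins 12–5.
Osei vs Novak: 3+2+1+8 = 14 for Osei, 3 for Novak — Osei by 14–3.
Osei vs Janssen: 8 for Osei, 9 for Janssen — Janssen by 9–8.
Novak vs Janssen: 0 to 17, Janssen.
No candidate is unbeaten: Blum loses to Tanaka; Tanaka loses to Osei; Osei loses to Janssen; Novak loses to Blum; Janssen loses to Blum. In particular Blum beats Janssen beats Osei beats Blum is a majority cycle — no Condorcet winner exists.

none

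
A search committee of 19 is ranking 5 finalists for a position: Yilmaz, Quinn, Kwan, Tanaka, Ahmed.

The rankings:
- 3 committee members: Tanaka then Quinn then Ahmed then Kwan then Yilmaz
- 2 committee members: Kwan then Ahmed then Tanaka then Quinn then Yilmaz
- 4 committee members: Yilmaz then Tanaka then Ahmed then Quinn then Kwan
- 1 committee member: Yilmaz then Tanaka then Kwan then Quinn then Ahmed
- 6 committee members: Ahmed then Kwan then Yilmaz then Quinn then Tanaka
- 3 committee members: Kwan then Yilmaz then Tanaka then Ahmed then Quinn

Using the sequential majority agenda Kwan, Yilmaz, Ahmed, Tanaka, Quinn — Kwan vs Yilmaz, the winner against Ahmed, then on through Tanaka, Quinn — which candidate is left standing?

Tanaka

Round 1: Kwan vs Yilmaz — 14–5, Kwan advances.
Round 2: Kwan vs Ahmed — 6–13, Ahmed advances.
Round 3: Ahmed vs Tanaka — 8–11, Tanaka advances.
Round 4: Tanaka vs Quinn — 13–6, Tanaka advances.
The agenda winner is Tanaka.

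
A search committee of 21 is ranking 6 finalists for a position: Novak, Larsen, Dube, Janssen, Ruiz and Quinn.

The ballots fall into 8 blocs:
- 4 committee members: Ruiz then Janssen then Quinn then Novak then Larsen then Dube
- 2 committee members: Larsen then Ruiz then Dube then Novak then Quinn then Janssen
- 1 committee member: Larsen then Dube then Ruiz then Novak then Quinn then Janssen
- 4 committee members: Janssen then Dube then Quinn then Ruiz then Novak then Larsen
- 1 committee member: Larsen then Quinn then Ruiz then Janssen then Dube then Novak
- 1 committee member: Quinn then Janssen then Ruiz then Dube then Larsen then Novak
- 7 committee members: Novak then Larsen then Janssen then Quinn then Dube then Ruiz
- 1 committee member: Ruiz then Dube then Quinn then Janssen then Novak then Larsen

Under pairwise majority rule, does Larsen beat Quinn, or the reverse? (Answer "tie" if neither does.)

Ballots ranking Larsen above Quinn: 2 + 1 + 1 + 7 = 11.
Ballots ranking Quinn above Larsen: 21 − 11 = 10.
Larsen wins the head-to-head 11–10.

Larsen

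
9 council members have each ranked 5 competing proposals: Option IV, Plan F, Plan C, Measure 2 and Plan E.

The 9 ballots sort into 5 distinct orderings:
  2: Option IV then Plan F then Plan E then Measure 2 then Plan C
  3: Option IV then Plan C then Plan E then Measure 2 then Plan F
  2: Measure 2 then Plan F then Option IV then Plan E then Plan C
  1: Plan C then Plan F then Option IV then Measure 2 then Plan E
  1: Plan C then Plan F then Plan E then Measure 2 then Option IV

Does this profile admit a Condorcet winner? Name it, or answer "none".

Option IV

Head-to-head results (9 council members):
Option IV vs Plan F: Option IV, 5–4.
Option IV vs Plan C: Option IV wins 7–2.
Option IV vs Measure 2: Option IV, 6–3.
Option IV vs Plan E: Option IV wins 8–1.
Plan F–Plan C: Plan C 5–4.
Plan F vs Measure 2: Measure 2, 5–4.
Plan F–Plan E: Plan F 6–3.
Plan C–Measure 2: Plan C 5–4.
Plan C vs Plan E: Plan C wins 5–4.
Measure 2–Plan E: Plan E 6–3.
Only Option IV has no losses; Option IV is the Condorcet winner.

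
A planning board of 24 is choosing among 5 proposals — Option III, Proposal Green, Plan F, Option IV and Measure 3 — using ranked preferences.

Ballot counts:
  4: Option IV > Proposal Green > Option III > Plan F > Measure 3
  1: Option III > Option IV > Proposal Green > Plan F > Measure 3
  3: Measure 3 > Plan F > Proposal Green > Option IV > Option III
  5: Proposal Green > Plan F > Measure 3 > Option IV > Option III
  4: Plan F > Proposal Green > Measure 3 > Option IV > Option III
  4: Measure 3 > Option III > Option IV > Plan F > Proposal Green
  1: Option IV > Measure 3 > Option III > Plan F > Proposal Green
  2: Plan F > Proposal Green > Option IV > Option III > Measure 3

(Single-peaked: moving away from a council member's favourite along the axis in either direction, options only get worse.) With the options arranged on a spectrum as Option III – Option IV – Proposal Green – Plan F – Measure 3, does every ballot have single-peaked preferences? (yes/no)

no

Axis positions: Option III=1, Option IV=2, Proposal Green=3, Plan F=4, Measure 3=5.
Faction 1 (peak Option IV at position 2): ranking walks positions 2-3-1-4-5, expanding outward from the peak — single-peaked.
Faction 2 (peak Option III at position 1): ranking walks positions 1-2-3-4-5, expanding outward from the peak — single-peaked.
Faction 3 (peak Measure 3 at position 5): ranking walks positions 5-4-3-2-1, expanding outward from the peak — single-peaked.
Faction 4 (peak Proposal Green at position 3): ranking walks positions 3-4-5-2-1, expanding outward from the peak — single-peaked.
Faction 5 (peak Plan F at position 4): ranking walks positions 4-3-5-2-1, expanding outward from the peak — single-peaked.
Faction 6: ranking walks positions 5-1-2-4-3; Option III is ranked above Plan F even though Plan F lies between Option III and the peak Measure 3 on the axis — preferences dip and rise again. Not single-peaked.
Faction 7: ranking walks positions 2-5-1-4-3; Measure 3 is ranked above Proposal Green even though Proposal Green lies between Measure 3 and the peak Option IV on the axis — preferences dip and rise again. Not single-peaked.
Faction 8 (peak Plan F at position 4): ranking walks positions 4-3-2-1-5, expanding outward from the peak — single-peaked.
Faction 6 violates single-peakedness, so the profile is not single-peaked on this axis.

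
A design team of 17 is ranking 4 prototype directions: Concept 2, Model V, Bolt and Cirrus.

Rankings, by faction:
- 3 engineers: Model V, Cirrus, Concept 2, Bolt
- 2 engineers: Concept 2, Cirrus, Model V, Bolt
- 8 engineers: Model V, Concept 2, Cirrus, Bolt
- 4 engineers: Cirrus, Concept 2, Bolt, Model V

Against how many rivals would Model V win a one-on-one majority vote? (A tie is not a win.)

3

Model V against each rival (17 engineers):
Model V vs Concept 2: Model V is ranked higher on 3+8 = 11 ballots, Concept 2 on 6. Model V wins 11–6.
Model V vs Bolt: Model V, 13–4.
Model V vs Cirrus: 11 to 6, Model V.
Model V beats Concept 2, Bolt, Cirrus — 3 pairwise wins.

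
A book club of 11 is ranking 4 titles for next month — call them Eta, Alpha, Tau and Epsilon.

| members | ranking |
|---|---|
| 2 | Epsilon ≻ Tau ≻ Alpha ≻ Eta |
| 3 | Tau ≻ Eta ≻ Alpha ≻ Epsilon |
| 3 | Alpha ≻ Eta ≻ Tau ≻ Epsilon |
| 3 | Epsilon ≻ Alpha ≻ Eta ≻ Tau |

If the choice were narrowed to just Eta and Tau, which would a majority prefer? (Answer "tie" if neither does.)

Ballots ranking Eta above Tau: 3 + 3 = 6.
Ballots ranking Tau above Eta: 11 − 6 = 5.
Eta wins the head-to-head 6–5.

Eta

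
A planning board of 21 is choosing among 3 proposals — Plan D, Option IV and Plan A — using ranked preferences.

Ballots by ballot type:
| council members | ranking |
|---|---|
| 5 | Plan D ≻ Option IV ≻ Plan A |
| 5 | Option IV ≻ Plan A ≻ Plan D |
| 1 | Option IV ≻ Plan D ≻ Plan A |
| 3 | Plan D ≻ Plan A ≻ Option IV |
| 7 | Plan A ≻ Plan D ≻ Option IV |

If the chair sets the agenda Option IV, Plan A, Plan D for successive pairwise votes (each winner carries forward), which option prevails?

Round 1: Option IV vs Plan A — 11–10, Option IV advances.
Round 2: Option IV vs Plan D — 6–15, Plan D advances.
The agenda winner is Plan D.

Plan D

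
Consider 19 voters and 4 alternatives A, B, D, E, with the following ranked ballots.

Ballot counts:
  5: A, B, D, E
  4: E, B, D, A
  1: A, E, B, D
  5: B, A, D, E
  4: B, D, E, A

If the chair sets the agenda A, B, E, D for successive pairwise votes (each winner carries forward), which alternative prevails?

Round 1: A vs B — 6–13, B advances.
Round 2: B vs E — 14–5, B advances.
Round 3: B vs D — 19–0, B advances.
The agenda winner is B.

B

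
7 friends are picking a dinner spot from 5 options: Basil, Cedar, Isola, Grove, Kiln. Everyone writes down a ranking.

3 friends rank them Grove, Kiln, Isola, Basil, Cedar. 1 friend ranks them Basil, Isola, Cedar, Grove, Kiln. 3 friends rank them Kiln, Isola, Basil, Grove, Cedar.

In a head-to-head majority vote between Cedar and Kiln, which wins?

Ballots ranking Cedar above Kiln: 1.
Ballots ranking Kiln above Cedar: 7 − 1 = 6.
Kiln wins the head-to-head 6–1.

Kiln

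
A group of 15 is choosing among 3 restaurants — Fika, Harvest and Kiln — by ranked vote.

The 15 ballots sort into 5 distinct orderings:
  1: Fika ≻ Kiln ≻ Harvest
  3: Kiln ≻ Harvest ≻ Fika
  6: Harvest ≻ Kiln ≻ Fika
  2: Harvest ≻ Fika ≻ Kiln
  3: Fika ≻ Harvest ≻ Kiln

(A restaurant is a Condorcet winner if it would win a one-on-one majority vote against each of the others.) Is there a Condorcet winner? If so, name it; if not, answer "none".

Head-to-head results (15 friends):
Fika vs Harvest: 1+3 = 4 for Fika, 11 for Harvest — Harvest by 11–4.
Fika vs Kiln: 1+2+3 = 6 for Fika, 9 for Kiln — Kiln by 9–6.
Harvest vs Kiln: 6+2+3 = 11 for Harvest, 4 for Kiln — Harvest by 11–4.
Harvest beats each of Fika, Kiln — Harvest is the Condorcet winner.

Harvest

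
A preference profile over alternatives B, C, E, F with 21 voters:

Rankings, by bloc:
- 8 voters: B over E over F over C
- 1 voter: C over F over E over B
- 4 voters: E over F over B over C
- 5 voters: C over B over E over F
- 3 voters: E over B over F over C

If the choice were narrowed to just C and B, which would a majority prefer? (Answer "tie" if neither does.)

B

Ballots ranking C above B: 1 + 5 = 6.
Ballots ranking B above C: 21 − 6 = 15.
B wins the head-to-head 15–6.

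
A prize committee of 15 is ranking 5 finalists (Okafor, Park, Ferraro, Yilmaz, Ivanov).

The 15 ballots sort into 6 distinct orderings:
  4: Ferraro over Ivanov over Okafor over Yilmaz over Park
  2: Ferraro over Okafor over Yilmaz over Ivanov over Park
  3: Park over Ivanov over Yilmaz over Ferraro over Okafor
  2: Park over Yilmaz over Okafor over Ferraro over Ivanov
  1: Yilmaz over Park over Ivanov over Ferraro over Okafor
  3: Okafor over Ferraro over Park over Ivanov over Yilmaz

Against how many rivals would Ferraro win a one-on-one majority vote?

4

Ferraro against each rival (15 jurors):
Ferraro vs Okafor: 4+2+3+1 = 10 for Ferraro, 5 for Okafor — Ferraro by 10–5.
Ferraro vs Park: Ferraro, 9–6.
Ferraro vs Yilmaz: Ferraro, 9–6.
Ferraro vs Ivanov: Ferraro preferred on 4+2+2+3 = 11 ballots; Ferraro wins 11–4.
Ferraro beats Okafor, Park, Yilmaz, Ivanov — 4 pairwise wins.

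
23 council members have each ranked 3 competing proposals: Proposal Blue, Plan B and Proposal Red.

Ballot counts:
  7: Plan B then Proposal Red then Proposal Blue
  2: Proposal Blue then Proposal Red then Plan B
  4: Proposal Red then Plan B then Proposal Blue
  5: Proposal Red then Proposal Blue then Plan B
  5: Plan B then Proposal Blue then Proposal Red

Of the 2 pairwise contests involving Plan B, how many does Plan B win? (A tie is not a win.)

Plan B against each rival (23 council members):
Plan B vs Proposal Blue: Plan B is ranked higher on 7+4+5 = 16 ballots, Proposal Blue on 7. Plan B wins 16–7.
Plan B vs Proposal Red: 12 to 11, Plan B.
Plan B beats Proposal Blue, Proposal Red — 2 pairwise wins.

2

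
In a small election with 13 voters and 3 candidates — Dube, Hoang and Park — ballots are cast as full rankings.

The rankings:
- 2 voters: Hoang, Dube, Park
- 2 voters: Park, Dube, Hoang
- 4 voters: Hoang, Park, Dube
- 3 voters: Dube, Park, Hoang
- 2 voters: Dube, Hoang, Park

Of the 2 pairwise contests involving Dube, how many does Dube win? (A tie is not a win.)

Dube against each rival (13 voters):
Dube vs Hoang: Dube is ranked higher on 2+3+2 = 7 ballots, Hoang on 6. Dube wins 7–6.
Dube vs Park: Dube preferred on 2+3+2 = 7 ballots; Dube wins 7–6.
Dube beats Hoang, Park — 2 pairwise wins.

2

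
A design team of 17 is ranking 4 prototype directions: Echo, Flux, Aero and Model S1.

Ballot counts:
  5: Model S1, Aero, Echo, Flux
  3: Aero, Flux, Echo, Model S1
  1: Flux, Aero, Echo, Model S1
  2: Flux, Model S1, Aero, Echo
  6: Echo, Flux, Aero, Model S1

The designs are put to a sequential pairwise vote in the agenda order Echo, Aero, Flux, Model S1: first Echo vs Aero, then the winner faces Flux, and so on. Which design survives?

Flux

Round 1: Echo vs Aero — 6–11, Aero advances.
Round 2: Aero vs Flux — 8–9, Flux advances.
Round 3: Flux vs Model S1 — 12–5, Flux advances.
The agenda winner is Flux.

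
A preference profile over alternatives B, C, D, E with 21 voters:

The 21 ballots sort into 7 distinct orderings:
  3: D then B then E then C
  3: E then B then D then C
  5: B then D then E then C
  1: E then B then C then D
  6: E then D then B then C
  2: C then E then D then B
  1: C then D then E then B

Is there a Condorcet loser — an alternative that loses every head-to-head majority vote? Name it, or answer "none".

C

Pairwise majorities:
B vs C: B is ranked higher on 3+3+5+1+6 = 18 ballots, C on 3. B wins 18–3.
B–D: D 12–9.
B vs E: E wins 13–8.
C vs D: C is ranked higher on 1+2+1 = 4 ballots, D on 17. D wins 17–4.
C vs E: E, 18–3.
D vs E: E, 12–9.
C is beaten in every head-to-head and is the Condorcet loser.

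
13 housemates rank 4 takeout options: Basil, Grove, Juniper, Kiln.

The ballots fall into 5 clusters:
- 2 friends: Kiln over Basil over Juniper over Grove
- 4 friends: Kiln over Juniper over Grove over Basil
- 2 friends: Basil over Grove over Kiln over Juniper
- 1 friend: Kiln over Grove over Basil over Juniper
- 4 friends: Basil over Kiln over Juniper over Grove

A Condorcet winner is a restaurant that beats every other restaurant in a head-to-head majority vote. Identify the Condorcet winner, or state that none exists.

Pairwise majorities:
Basil vs Grove: Basil wins 8–5.
Basil–Juniper: Basil 9–4.
Basil vs Kiln: Kiln wins 7–6.
Grove vs Juniper: Juniper wins 10–3.
Grove vs Kiln: Kiln wins 11–2.
Juniper vs Kiln: Kiln wins 13–0.
Kiln beats each of Basil, Grove, Juniper — Kiln is the Condorcet winner.

Kiln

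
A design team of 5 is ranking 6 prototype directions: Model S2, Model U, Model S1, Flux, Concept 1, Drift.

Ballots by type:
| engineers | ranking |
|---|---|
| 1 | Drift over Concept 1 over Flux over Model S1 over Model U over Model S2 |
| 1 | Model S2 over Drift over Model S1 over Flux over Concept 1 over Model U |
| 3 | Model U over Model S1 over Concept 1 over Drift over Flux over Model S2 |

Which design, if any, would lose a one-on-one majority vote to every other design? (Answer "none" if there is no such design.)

Pairwise majorities:
Model S2 vs Model U: Model U wins 4–1.
Model S2 vs Model S1: 1 to 4, Model S1.
Model S2 vs Flux: Model S2 preferred on 1 ballot; Flux wins 4–1.
Model S2 vs Concept 1: 1 to 4, Concept 1.
Model S2 vs Drift: Drift, 4–1.
Model U vs Model S1: Model U, 3–2.
Model U vs Flux: Model U, 3–2.
Model U vs Concept 1: Model U, 3–2.
Model U vs Drift: 3 for Model U, 2 for Drift — Model U by 3–2.
Model S1 vs Flux: 1+3 = 4 for Model S1, 1 for Flux — Model S1 by 4–1.
Model S1 vs Concept 1: Model S1, 4–1.
Model S1 vs Drift: Model S1 wins 3–2.
Flux vs Concept 1: 1 for Flux, 4 for Concept 1 — Concept 1 by 4–1.
Flux–Drift: Drift 5–0.
Concept 1–Drift: Concept 1 3–2.
Model S2 is beaten in every head-to-head and is the Condorcet loser.

Model S2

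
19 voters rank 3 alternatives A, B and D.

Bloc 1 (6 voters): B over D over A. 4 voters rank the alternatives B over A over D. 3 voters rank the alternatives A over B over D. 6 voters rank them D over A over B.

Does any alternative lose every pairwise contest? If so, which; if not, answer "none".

Pairwise majorities:
A vs B: 9 to 10, B.
A vs D: D wins 12–7.
B vs D: B, 13–6.
Only A has no wins; A is the Condorcet loser.

A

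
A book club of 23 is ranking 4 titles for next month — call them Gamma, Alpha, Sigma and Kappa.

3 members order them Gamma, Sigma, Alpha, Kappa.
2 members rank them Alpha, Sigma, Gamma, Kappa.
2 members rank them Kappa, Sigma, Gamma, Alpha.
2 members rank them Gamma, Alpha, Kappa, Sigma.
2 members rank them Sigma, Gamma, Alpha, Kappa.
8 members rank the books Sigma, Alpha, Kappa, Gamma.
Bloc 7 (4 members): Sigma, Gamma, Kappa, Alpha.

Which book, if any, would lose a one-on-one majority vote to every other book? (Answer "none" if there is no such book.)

Kappa

Head-to-head results (23 members):
Gamma vs Alpha: Gamma is ranked higher on 3+2+2+2+4 = 13 ballots, Alpha on 10. Gamma wins 13–10.
Gamma vs Sigma: 5 to 18, Sigma.
Gamma vs Kappa: 13 to 10, Gamma.
Alpha vs Sigma: Sigma, 19–4.
Alpha–Kappa: Alpha 17–6.
Sigma vs Kappa: 3+2+2+8+4 = 19 for Sigma, 4 for Kappa — Sigma by 19–4.
Kappa is beaten in every head-to-head and is the Condorcet loser.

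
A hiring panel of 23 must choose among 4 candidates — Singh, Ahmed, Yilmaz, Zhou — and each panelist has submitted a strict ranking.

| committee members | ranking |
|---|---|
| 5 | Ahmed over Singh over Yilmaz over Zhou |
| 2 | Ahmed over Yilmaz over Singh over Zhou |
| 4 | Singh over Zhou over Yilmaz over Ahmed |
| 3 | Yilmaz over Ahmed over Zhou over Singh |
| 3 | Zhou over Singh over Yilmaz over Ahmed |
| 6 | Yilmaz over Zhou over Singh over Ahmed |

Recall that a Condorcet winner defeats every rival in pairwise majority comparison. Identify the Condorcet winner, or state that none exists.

Pairwise majorities:
Singh vs Ahmed: Singh preferred on 4+3+6 = 13 ballots; Singh wins 13–10.
Singh vs Yilmaz: Singh is ranked higher on 5+4+3 = 12 ballots, Yilmaz on 11. Singh wins 12–11.
Singh vs Zhou: Singh is ranked higher on 5+2+4 = 11 ballots, Zhou on 12. Zhou wins 12–11.
Ahmed vs Yilmaz: Ahmed is ranked higher on 5+2 = 7 ballots, Yilmaz on 16. Yilmaz wins 16–7.
Ahmed vs Zhou: 10 to 13, Zhou.
Yilmaz vs Zhou: Yilmaz is ranked higher on 5+2+3+6 = 16 ballots, Zhou on 7. Yilmaz wins 16–7.
No candidate is unbeaten: Singh loses to Zhou; Ahmed loses to Singh; Yilmaz loses to Singh; Zhou loses to Yilmaz. In particular Singh → Yilmaz → Zhou → Singh is a majority cycle — no Condorcet winner exists.

none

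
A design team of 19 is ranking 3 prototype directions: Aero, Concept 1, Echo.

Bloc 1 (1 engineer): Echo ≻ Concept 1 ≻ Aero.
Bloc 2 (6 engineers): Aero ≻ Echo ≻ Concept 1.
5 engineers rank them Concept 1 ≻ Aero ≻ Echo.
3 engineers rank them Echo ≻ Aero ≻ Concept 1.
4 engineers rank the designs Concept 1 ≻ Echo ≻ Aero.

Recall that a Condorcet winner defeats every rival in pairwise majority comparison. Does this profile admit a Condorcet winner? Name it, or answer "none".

none

Check each pair by majority over 19 ballots:
Aero vs Concept 1: 6+3 = 9 for Aero, 10 for Concept 1 — Concept 1 by 10–9.
Aero vs Echo: 11 to 8, Aero.
Concept 1 vs Echo: 9 to 10, Echo.
Each design drops at least one matchup (Aero loses to Concept 1; Concept 1 loses to Echo; Echo loses to Aero); the cycle Aero > Echo > Concept 1 > Aero rules out a Condorcet winner.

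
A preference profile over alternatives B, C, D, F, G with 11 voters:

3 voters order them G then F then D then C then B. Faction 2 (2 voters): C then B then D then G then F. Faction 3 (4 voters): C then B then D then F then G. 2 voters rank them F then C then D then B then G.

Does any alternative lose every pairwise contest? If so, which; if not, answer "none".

Head-to-head results (11 voters):
B vs C: C wins 11–0.
B vs D: B preferred on 2+4 = 6 ballots; B wins 6–5.
B vs F: B is ranked higher on 2+4 = 6 ballots, F on 5. B wins 6–5.
B vs G: B is ranked higher on 2+4+2 = 8 ballots, G on 3. B wins 8–3.
C vs D: C preferred on 2+4+2 = 8 ballots; C wins 8–3.
C vs F: 2+4 = 6 for C, 5 for F — C by 6–5.
C vs G: C preferred on 2+4+2 = 8 ballots; C wins 8–3.
D vs F: D wins 6–5.
D vs G: 2+4+2 = 8 for D, 3 for G — D by 8–3.
F vs G: 4+2 = 6 for F, 5 for G — F by 6–5.
Only G has no wins; G is the Condorcet loser.

G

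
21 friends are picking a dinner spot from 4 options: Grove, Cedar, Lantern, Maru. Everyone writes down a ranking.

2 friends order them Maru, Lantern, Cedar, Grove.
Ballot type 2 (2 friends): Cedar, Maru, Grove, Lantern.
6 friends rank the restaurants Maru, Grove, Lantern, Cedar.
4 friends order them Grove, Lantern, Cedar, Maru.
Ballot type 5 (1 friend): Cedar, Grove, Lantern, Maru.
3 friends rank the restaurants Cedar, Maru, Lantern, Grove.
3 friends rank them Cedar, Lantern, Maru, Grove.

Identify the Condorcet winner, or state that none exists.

none

Check each pair by majority over 21 ballots:
Grove vs Cedar: 10 to 11, Cedar.
Grove vs Lantern: Grove is ranked higher on 2+6+4+1 = 13 ballots, Lantern on 8. Grove wins 13–8.
Grove vs Maru: Grove preferred on 4+1 = 5 ballots; Maru wins 16–5.
Cedar vs Lantern: Lantern wins 12–9.
Cedar–Maru: Cedar 13–8.
Lantern vs Maru: Lantern is ranked higher on 4+1+3 = 8 ballots, Maru on 13. Maru wins 13–8.
Each restaurant drops at least one matchup (Grove loses to Cedar; Cedar loses to Lantern; Lantern loses to Grove; Maru loses to Cedar); the cycle Grove beats Lantern beats Cedar beats Grove rules out a Condorcet winner.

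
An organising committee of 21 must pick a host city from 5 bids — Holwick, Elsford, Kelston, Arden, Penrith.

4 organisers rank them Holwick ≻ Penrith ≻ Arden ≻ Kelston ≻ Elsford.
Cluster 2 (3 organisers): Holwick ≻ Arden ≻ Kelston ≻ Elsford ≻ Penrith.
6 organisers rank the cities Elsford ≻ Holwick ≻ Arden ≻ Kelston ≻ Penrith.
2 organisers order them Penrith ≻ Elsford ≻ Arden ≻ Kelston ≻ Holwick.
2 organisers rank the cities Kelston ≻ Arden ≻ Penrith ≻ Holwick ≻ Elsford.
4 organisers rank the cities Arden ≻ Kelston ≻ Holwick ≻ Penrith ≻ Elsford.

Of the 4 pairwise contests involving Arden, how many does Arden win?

Arden against each rival (21 organisers):
Arden vs Holwick: Arden is ranked higher on 2+2+4 = 8 ballots, Holwick on 13. Holwick wins 13–8.
Arden vs Elsford: 4+3+2+4 = 13 for Arden, 8 for Elsford — Arden by 13–8.
Arden vs Kelston: 19 to 2, Arden.
Arden–Penrith: Arden 15–6.
Arden beats Elsford, Kelston, Penrith; loses to Holwick — 3 pairwise wins.

3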